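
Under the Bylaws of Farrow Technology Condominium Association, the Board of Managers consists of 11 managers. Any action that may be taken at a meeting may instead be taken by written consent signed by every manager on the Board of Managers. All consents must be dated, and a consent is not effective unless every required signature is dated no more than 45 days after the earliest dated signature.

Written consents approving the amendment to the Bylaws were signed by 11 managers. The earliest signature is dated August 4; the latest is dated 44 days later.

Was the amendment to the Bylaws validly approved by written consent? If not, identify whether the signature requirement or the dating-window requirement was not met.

Effective — both the signature and dating-window requirements are satisfied.

Signatures required: all of 11 — unanimous means all 11, so 11 needed; 11 signed. Sufficient.
Dating window: the latest signature is 44 days after the earliest; the limit is 45 days. Within the window.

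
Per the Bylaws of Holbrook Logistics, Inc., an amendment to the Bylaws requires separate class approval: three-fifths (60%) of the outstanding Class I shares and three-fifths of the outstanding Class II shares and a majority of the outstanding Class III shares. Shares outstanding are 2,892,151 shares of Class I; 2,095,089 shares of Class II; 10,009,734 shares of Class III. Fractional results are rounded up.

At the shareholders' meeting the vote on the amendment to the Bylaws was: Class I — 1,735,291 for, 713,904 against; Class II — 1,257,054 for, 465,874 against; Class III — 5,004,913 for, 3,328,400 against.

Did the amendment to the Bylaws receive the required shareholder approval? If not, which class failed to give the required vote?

Approved — every class gave the required vote.

Class I: 3/5 of 2892151 = 1735290.60, rounded up to 1735291; 1,735,291 required, 1,735,291 in favor — approved.
Class II: 3/5 of 2095089 = 1257053.40, rounded up to 1257054; 1,257,054 required, 1,257,054 in favor — approved.
Class III: a majority of 10009734 is 5004868; 5,004,868 required, 5,004,913 in favor — approved.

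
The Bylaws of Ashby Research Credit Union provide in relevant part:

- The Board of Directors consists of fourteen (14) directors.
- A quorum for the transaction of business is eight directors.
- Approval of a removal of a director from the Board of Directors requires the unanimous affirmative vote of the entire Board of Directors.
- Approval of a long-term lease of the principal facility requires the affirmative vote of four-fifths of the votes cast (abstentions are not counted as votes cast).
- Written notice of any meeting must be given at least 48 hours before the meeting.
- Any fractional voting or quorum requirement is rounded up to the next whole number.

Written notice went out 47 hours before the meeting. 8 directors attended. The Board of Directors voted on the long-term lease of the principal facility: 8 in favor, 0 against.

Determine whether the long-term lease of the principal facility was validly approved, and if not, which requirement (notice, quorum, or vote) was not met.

Invalid — notice requirement not satisfied.

Notice: 47 hours given; 48 required (47 < 48). Not satisfied.
Quorum: 8 present; quorum is 8. Satisfied.
Vote: the long-term lease of the principal facility requires four-fifths of the votes cast (8). 4/5 of 8 = 6.40, rounded up to 7, so 7 affirmative votes are needed; 8 voted in favor. Satisfied.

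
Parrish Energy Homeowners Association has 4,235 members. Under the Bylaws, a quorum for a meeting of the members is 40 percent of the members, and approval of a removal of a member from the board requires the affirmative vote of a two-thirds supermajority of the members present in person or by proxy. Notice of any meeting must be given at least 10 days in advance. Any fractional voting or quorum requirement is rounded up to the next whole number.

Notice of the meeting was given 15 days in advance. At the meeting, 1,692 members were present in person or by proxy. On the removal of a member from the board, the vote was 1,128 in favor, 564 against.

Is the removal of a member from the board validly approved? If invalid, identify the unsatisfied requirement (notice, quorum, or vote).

Invalid — quorum requirement not satisfied.

Notice: 15 days given; 10 required. Satisfied.
Quorum: 40% of 4,235 = 1,694; 1,692 present. Not satisfied.
Vote: requires two-thirds of those present (1,692); 2/3 of 1692 = 1128, so 1,128 needed; 1,128 in favor. Satisfied.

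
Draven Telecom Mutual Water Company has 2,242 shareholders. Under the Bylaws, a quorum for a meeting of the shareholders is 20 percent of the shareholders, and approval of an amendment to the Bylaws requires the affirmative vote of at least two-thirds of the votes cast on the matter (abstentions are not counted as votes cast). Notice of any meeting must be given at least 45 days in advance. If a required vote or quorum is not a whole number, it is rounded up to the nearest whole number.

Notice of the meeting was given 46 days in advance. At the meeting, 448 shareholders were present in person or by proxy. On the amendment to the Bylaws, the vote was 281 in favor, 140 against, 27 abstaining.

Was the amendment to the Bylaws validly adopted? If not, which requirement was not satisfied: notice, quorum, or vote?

Invalid — quorum requirement not satisfied.

Notice: 46 days given; 45 required. Satisfied.
Quorum: 20% of 2,242 = 448.40, rounded up to 449; 448 present. Not satisfied.
Vote: requires two-thirds of the votes cast (448 − 27 abstaining = 421); 2/3 of 421 = 280.67, rounded up to 281, so 281 needed; 281 in favor. Satisfied.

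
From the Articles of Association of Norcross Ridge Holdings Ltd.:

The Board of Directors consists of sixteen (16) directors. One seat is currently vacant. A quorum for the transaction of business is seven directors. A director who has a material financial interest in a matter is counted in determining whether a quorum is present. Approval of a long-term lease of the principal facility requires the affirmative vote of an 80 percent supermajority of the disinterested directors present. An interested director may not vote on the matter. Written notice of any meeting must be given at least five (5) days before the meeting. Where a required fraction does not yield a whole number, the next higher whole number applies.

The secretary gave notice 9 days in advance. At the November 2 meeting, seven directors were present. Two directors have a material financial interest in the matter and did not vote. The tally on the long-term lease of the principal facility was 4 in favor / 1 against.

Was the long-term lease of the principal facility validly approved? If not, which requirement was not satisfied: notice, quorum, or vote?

Valid — all requirements satisfied.

Notice: 9 days given; 5 required (9 ≥ 5). Satisfied.
Quorum: 7 present (interested directors count toward quorum); quorum is 7. Satisfied.
Vote: the long-term lease of the principal facility requires four-fifths of the disinterested directors present (7 − 2 = 5). 4/5 of 5 = 4, so 4 affirmative votes are needed; 4 voted in favor. Satisfied.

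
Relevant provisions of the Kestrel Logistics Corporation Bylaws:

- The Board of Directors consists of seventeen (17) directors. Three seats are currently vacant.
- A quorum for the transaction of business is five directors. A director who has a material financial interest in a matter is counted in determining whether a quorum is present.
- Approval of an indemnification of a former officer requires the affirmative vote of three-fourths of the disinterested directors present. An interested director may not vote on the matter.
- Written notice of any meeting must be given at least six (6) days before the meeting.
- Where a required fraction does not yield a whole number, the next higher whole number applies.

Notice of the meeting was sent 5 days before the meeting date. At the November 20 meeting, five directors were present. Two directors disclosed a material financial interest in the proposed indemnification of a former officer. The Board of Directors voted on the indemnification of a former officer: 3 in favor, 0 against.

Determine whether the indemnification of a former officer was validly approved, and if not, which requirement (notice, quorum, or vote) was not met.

Notice: 5 days given; 6 required (5 < 6). Not satisfied.
Quorum: 5 present (interested directors count toward quorum); quorum is 5. Satisfied.
Vote: the indemnification of a former officer requires three-fourths of the disinterested directors present (5 − 2 = 3). 3/4 of 3 = 2.25, rounded up to 3, so 3 affirmative votes are needed; 3 voted in favor. Satisfied.

Invalid — notice requirement not satisfied.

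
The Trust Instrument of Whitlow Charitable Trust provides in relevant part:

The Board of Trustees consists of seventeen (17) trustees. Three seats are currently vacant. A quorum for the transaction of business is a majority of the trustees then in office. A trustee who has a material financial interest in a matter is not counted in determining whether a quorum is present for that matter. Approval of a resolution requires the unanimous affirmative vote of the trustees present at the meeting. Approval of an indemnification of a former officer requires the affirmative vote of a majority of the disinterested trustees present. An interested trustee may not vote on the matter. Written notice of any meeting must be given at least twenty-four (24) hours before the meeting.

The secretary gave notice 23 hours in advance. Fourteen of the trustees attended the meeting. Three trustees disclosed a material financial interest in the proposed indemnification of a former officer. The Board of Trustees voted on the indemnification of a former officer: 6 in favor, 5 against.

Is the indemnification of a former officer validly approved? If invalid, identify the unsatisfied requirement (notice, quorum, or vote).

Invalid — notice requirement not satisfied.

Notice: 23 hours given; 24 required (23 < 24). Not satisfied.
Quorum: 14 present, but the 3 interested trustees do not count, leaving 11. Quorum is 8. Satisfied.
Vote: the indemnification of a former officer requires a majority of the disinterested trustees present (14 − 3 = 11). A majority of 11 is 6, so 6 affirmative votes are needed; 6 voted in favor. Satisfied.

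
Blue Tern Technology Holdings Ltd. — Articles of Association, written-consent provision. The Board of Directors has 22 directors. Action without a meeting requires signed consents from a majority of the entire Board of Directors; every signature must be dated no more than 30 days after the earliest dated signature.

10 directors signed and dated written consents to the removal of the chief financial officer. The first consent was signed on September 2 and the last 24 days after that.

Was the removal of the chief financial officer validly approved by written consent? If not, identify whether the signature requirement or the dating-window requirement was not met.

Signatures required: a majority of 22 — a majority of 22 is 12, so 12 needed; 10 signed. Insufficient.
Dating window: the latest signature is 24 days after the earliest; the limit is 30 days. Within the window.

Not effective — insufficient signatures.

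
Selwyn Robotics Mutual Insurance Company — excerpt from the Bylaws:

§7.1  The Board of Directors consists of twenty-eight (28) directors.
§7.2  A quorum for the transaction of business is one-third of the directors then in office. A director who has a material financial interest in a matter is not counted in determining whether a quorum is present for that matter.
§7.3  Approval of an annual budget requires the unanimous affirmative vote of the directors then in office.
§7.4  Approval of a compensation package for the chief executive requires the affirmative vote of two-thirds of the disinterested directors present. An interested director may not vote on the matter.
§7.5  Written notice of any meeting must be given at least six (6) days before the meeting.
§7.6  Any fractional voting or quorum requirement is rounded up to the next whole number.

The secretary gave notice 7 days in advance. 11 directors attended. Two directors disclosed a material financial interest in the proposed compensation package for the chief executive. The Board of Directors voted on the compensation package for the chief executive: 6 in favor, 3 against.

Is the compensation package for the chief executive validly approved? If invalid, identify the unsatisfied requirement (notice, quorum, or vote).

Notice: 7 days given; 6 required (7 ≥ 6). Satisfied.
Quorum: 11 present, but the 2 interested directors do not count, leaving 9. Quorum is 10. Not satisfied.
Vote: the compensation package for the chief executive requires two-thirds of the disinterested directors present (11 − 2 = 9). 2/3 of 9 = 6, so 6 affirmative votes are needed; 6 voted in favor. Satisfied. (Moot — without a quorum no business can be validly transacted.)

Invalid — quorum requirement not satisfied.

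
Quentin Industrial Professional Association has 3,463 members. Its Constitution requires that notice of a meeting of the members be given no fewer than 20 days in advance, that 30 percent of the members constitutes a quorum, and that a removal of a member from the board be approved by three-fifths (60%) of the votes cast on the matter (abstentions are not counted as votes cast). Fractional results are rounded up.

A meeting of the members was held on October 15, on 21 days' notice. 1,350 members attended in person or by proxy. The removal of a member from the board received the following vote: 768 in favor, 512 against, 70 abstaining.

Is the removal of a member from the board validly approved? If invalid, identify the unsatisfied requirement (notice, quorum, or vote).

Valid — all requirements satisfied.

Notice: 21 days given; 20 required. Satisfied.
Quorum: 30% of 3,463 = 1,038.90, rounded up to 1,039; 1,350 present. Satisfied.
Vote: requires three-fifths of the votes cast (1,350 − 70 abstaining = 1,280); 3/5 of 1280 = 768, so 768 needed; 768 in favor. Satisfied.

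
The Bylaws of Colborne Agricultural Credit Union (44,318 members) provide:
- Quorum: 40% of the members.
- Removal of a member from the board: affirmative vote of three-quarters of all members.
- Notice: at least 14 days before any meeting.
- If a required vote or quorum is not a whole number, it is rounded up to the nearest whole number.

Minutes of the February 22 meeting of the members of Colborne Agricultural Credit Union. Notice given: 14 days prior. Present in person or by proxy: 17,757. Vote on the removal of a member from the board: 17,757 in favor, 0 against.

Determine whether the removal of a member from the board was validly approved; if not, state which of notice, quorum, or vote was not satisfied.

Notice: 14 days given; 14 required. Satisfied.
Quorum: 40% of 44,318 = 17,727.20, rounded up to 17,728; 17,757 present. Satisfied.
Vote: requires three-fourths of all members (44,318); 3/4 of 44318 = 33238.50, rounded up to 33239, so 33,239 needed; 17,757 in favor. Not satisfied.

Invalid — vote requirement not satisfied.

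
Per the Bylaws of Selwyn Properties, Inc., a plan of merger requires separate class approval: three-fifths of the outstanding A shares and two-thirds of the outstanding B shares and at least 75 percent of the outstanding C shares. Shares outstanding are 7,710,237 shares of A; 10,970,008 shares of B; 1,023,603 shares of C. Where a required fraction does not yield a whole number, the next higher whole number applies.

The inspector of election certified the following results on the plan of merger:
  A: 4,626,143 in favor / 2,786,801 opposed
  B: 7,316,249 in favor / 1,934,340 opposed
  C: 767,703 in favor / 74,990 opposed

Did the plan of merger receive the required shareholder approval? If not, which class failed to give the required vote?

A: 3/5 of 7710237 = 4626142.20, rounded up to 4626143; 4,626,143 required, 4,626,143 in favor — approved.
B: 2/3 of 10970008 = 7313338.67, rounded up to 7313339; 7,313,339 required, 7,316,249 in favor — approved.
C: 3/4 of 1023603 = 767702.25, rounded up to 767703; 767,703 required, 767,703 in favor — approved.

Approved — every class gave the required vote.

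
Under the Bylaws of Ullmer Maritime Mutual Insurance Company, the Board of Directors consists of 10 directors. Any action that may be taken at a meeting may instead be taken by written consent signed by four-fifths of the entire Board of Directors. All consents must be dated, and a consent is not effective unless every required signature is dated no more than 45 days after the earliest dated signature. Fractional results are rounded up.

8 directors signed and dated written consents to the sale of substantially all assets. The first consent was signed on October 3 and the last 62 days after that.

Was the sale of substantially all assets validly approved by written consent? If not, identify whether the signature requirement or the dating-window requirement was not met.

Signatures required: four-fifths of 10 — 4/5 of 10 = 8, so 8 needed; 8 signed. Sufficient.
Dating window: the latest signature is 62 days after the earliest; the limit is 45 days. Outside the window.

Not effective — dating-window requirement not satisfied.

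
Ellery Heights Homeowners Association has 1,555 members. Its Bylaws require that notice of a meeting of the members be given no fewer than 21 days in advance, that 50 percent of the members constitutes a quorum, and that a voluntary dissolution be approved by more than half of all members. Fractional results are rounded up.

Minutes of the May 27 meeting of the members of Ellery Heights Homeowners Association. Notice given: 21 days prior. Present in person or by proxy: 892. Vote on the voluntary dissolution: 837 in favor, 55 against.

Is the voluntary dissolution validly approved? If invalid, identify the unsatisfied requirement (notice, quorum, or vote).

Valid — all requirements satisfied.

Notice: 21 days given; 21 required. Satisfied.
Quorum: 50% of 1,555 = 777.50, rounded up to 778; 892 present. Satisfied.
Vote: requires a majority of all members (1,555); a majority of 1555 is 778, so 778 needed; 837 in favor. Satisfied.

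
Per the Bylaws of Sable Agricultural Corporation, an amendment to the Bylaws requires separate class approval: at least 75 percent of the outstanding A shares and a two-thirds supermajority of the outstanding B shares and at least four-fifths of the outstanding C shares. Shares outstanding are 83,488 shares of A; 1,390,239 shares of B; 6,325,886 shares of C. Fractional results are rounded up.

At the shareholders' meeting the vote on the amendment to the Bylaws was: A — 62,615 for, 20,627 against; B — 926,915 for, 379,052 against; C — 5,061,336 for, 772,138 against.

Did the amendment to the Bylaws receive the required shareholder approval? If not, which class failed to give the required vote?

Not approved — the A shares did not give the required vote.

A: 3/4 of 83488 = 62616; 62,616 required, 62,615 in favor — not approved.
B: 2/3 of 1390239 = 926826; 926,826 required, 926,915 in favor — approved.
C: 4/5 of 6325886 = 5060708.80, rounded up to 5060709; 5,060,709 required, 5,061,336 in favor — approved.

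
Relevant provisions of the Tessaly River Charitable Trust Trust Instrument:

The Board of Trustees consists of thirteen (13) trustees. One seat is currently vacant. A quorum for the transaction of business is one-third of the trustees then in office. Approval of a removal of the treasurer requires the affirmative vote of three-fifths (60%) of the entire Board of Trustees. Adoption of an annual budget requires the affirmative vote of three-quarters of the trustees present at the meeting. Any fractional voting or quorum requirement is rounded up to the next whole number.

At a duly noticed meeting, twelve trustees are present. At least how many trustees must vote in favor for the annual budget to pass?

9

The annual budget requires three-fourths of the trustees present (12).
3/4 of 12 = 9.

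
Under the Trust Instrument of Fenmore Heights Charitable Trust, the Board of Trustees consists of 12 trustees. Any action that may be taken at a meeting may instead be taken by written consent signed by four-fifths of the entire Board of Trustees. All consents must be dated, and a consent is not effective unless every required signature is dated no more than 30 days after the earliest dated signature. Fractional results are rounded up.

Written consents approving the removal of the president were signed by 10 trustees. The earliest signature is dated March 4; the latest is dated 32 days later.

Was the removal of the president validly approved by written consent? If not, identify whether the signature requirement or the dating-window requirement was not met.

Not effective — dating-window requirement not satisfied.

Signatures required: four-fifths of 12 — 4/5 of 12 = 9.60, rounded up to 10, so 10 needed; 10 signed. Sufficient.
Dating window: the latest signature is 32 days after the earliest; the limit is 30 days. Outside the window.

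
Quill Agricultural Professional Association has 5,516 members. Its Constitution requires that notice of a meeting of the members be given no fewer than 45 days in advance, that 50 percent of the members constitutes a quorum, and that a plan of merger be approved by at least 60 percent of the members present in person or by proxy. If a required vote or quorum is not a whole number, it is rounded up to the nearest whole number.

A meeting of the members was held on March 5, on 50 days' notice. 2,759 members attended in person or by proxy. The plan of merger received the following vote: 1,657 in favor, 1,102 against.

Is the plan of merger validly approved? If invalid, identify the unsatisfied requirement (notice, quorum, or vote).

Notice: 50 days given; 45 required. Satisfied.
Quorum: 50% of 5,516 = 2,758; 2,759 present. Satisfied.
Vote: requires three-fifths of those present (2,759); 3/5 of 2759 = 1655.40, rounded up to 1656, so 1,656 needed; 1,657 in favor. Satisfied.

Valid — all requirements satisfied.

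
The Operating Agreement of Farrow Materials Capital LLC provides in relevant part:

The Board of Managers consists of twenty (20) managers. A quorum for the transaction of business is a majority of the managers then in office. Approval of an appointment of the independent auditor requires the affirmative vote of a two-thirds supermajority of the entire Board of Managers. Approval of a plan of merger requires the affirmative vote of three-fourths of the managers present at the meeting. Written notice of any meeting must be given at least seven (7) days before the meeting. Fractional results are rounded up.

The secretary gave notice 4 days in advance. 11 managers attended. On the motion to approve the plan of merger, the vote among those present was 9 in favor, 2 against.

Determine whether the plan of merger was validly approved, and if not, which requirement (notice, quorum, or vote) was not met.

Invalid — notice requirement not satisfied.

Notice: 4 days given; 7 required (4 < 7). Not satisfied.
Quorum: 11 present; quorum is 11. Satisfied.
Vote: the plan of merger requires three-fourths of the managers present (11). 3/4 of 11 = 8.25, rounded up to 9, so 9 affirmative votes are needed; 9 voted in favor. Satisfied.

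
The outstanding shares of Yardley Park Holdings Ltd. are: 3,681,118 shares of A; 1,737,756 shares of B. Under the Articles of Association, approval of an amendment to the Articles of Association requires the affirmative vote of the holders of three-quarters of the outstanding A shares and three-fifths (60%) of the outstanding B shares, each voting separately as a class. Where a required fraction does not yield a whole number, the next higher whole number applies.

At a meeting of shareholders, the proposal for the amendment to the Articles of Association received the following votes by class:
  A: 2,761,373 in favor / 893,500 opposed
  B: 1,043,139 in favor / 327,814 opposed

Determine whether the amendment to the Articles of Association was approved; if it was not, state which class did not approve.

A: 3/4 of 3681118 = 2760838.50, rounded up to 2760839; 2,760,839 required, 2,761,373 in favor — approved.
B: 3/5 of 1737756 = 1042653.60, rounded up to 1042654; 1,042,654 required, 1,043,139 in favor — approved.

Approved — every class gave the required vote.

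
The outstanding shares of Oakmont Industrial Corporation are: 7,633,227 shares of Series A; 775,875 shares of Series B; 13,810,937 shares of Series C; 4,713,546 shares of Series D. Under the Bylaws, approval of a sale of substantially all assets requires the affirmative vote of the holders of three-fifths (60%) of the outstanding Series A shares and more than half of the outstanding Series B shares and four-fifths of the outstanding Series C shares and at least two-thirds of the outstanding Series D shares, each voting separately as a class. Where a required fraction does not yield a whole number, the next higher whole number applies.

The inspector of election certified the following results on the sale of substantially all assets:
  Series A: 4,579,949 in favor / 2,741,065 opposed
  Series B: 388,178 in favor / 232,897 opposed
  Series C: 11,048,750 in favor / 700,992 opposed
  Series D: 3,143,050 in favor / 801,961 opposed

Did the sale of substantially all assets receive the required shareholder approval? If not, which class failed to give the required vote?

Series A: 3/5 of 7633227 = 4579936.20, rounded up to 4579937; 4,579,937 required, 4,579,949 in favor — approved.
Series B: a majority of 775875 is 387938; 387,938 required, 388,178 in favor — approved.
Series C: 4/5 of 13810937 = 11048749.60, rounded up to 11048750; 11,048,750 required, 11,048,750 in favor — approved.
Series D: 2/3 of 4713546 = 3142364; 3,142,364 required, 3,143,050 in favor — approved.

Approved — every class gave the required vote.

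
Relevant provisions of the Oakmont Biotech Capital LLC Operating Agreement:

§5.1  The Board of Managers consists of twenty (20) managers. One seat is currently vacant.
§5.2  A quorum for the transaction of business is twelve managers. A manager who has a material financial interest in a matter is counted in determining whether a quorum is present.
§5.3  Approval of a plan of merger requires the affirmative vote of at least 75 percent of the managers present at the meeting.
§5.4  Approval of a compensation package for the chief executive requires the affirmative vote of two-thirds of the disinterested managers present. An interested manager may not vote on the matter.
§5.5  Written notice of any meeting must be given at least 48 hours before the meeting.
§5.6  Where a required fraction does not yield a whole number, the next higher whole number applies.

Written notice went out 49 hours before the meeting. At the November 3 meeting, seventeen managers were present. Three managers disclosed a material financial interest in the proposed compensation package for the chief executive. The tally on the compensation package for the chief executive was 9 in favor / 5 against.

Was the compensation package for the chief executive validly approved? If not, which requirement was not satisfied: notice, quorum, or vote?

Invalid — vote requirement not satisfied.

Notice: 49 hours given; 48 required (49 ≥ 48). Satisfied.
Quorum: 17 present (interested managers count toward quorum); quorum is 12. Satisfied.
Vote: the compensation package for the chief executive requires two-thirds of the disinterested managers present (17 − 3 = 14). 2/3 of 14 = 9.33, rounded up to 10, so 10 affirmative votes are needed; 9 voted in favor. Not satisfied.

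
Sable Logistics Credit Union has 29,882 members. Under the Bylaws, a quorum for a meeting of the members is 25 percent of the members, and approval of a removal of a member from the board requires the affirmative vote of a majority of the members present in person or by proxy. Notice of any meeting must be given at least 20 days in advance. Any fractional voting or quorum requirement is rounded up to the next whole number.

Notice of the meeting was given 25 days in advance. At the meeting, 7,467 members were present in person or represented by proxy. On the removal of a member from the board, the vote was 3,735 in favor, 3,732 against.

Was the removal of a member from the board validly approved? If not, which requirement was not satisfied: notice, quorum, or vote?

Invalid — quorum requirement not satisfied.

Notice: 25 days given; 20 required. Satisfied.
Quorum: 25% of 29,882 = 7,470.50, rounded up to 7,471; 7,467 present. Not satisfied.
Vote: requires a majority of those present (7,467); a majority of 7467 is 3734, so 3,734 needed; 3,735 in favor. Satisfied.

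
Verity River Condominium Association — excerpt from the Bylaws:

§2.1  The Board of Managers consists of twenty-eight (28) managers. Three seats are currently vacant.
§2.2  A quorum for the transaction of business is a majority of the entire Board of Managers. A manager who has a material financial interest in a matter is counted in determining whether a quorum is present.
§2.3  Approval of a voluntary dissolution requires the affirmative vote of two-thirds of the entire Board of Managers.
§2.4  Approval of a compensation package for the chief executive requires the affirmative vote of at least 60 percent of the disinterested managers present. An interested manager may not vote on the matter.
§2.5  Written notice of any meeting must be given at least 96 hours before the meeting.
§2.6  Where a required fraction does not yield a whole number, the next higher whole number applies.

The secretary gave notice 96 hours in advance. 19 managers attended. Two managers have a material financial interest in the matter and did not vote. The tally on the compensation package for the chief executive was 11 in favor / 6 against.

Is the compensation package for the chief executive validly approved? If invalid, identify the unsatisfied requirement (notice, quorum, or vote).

Valid — all requirements satisfied.

Notice: 96 hours given; 96 required (96 ≥ 96). Satisfied.
Quorum: 19 present (interested managers count toward quorum); quorum is 15. Satisfied.
Vote: the compensation package for the chief executive requires three-fifths of the disinterested managers present (19 − 2 = 17). 3/5 of 17 = 10.20, rounded up to 11, so 11 affirmative votes are needed; 11 voted in favor. Satisfied.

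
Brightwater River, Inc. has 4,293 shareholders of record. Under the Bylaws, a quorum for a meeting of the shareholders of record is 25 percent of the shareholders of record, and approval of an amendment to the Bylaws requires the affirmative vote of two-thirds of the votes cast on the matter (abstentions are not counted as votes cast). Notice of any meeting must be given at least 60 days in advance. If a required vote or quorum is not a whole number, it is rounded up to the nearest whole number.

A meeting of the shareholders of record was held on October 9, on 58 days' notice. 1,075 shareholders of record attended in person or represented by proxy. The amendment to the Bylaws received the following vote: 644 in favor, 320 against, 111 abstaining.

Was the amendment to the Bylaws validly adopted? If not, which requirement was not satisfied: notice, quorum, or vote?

Invalid — notice requirement not satisfied.

Notice: 58 days given; 60 required. Not satisfied.
Quorum: 25% of 4,293 = 1,073.25, rounded up to 1,074; 1,075 present. Satisfied.
Vote: requires two-thirds of the votes cast (1,075 − 111 abstaining = 964); 2/3 of 964 = 642.67, rounded up to 643, so 643 needed; 644 in favor. Satisfied.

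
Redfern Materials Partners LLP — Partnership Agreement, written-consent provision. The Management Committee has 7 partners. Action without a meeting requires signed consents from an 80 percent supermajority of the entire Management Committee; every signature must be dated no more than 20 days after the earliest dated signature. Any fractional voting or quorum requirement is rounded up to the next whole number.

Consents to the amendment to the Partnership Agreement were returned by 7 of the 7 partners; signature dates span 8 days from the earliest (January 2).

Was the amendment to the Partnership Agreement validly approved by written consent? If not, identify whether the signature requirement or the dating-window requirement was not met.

Signatures required: an 80 percent supermajority of 7 — 4/5 of 7 = 5.60, rounded up to 6, so 6 needed; 7 signed. Sufficient.
Dating window: the latest signature is 8 days after the earliest; the limit is 20 days. Within the window.

Effective — both the signature and dating-window requirements are satisfied.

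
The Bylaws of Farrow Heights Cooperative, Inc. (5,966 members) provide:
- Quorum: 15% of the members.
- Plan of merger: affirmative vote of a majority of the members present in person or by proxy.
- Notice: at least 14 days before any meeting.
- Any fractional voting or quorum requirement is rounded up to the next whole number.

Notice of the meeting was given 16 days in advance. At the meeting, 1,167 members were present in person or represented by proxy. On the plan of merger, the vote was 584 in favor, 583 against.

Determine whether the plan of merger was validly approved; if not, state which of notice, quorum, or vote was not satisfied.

Notice: 16 days given; 14 required. Satisfied.
Quorum: 15% of 5,966 = 894.90, rounded up to 895; 1,167 present. Satisfied.
Vote: requires a majority of those present (1,167); a majority of 1167 is 584, so 584 needed; 584 in favor. Satisfied.

Valid — all requirements satisfied.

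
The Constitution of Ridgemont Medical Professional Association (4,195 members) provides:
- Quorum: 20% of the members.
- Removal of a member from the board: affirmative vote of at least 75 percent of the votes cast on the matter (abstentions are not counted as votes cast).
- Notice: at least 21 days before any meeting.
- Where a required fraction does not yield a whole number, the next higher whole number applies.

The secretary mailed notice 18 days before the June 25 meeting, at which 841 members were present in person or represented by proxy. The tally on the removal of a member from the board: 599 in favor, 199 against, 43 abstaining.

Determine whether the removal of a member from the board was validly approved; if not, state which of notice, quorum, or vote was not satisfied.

Notice: 18 days given; 21 required. Not satisfied.
Quorum: 20% of 4,195 = 839; 841 present. Satisfied.
Vote: requires three-fourths of the votes cast (841 − 43 abstaining = 798); 3/4 of 798 = 598.50, rounded up to 599, so 599 needed; 599 in favor. Satisfied.

Invalid — notice requirement not satisfied.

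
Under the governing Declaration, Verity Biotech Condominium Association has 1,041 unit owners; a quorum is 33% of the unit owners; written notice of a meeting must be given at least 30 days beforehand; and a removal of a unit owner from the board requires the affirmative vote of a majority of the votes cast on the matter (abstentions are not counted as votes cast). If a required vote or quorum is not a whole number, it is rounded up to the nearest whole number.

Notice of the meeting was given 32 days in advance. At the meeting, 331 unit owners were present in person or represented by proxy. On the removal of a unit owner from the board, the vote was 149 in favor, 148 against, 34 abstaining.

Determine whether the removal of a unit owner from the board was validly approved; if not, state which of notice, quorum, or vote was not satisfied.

Notice: 32 days given; 30 required. Satisfied.
Quorum: 33% of 1,041 = 343.53, rounded up to 344; 331 present. Not satisfied.
Vote: requires a majority of the votes cast (331 − 34 abstaining = 297); a majority of 297 is 149, so 149 needed; 149 in favor. Satisfied.

Invalid — quorum requirement not satisfied.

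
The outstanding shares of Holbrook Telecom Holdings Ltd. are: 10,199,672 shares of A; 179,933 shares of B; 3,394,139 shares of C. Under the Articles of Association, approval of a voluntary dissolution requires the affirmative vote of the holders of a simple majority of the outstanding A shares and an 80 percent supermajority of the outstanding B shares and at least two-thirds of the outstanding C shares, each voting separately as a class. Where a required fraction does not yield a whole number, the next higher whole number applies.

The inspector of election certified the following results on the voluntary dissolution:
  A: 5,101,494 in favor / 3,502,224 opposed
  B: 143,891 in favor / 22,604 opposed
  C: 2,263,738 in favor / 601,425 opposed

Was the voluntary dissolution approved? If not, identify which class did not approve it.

Not approved — the B shares did not give the required vote.

A: a majority of 10199672 is 5099837; 5,099,837 required, 5,101,494 in favor — approved.
B: 4/5 of 179933 = 143946.40, rounded up to 143947; 143,947 required, 143,891 in favor — not approved.
C: 2/3 of 3394139 = 2262759.33, rounded up to 2262760; 2,262,760 required, 2,263,738 in favor — approved.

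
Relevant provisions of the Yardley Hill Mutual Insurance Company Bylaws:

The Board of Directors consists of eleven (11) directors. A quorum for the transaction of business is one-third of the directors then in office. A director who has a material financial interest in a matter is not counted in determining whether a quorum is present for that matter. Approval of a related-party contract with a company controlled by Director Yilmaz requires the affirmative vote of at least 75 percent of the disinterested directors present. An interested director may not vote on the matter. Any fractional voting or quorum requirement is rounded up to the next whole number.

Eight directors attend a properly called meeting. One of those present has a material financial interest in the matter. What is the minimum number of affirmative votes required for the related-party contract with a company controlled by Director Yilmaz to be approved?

The related-party contract with a company controlled by Director Yilmaz requires three-fourths of the disinterested directors present (8 − 1 = 7).
3/4 of 7 = 5.25, rounded up to 6.

6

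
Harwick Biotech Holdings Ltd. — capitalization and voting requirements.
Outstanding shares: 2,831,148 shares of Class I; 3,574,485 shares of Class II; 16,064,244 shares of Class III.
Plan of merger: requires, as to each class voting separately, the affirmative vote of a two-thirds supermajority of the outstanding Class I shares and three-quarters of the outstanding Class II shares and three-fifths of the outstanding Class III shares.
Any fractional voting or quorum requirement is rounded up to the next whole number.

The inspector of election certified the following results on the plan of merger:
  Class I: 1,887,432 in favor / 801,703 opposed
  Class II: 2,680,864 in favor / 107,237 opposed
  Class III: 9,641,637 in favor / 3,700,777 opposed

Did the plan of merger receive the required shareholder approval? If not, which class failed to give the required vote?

Approved — every class gave the required vote.

Class I: 2/3 of 2831148 = 1887432; 1,887,432 required, 1,887,432 in favor — approved.
Class II: 3/4 of 3574485 = 2680863.75, rounded up to 2680864; 2,680,864 required, 2,680,864 in favor — approved.
Class III: 3/5 of 16064244 = 9638546.40, rounded up to 9638547; 9,638,547 required, 9,641,637 in favor — approved.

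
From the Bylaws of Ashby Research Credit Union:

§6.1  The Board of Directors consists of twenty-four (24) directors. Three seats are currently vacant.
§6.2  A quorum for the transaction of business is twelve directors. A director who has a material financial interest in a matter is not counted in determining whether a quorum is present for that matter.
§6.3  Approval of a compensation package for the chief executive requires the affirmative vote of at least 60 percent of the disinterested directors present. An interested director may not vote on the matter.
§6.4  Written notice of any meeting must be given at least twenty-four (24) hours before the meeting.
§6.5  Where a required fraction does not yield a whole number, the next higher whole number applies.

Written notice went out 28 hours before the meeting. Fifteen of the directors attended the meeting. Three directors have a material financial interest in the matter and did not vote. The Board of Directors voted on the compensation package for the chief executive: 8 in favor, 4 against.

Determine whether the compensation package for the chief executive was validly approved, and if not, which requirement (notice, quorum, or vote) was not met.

Notice: 28 hours given; 24 required (28 ≥ 24). Satisfied.
Quorum: 15 present, but the 3 interested directors do not count, leaving 12. Quorum is 12. Satisfied.
Vote: the compensation package for the chief executive requires three-fifths of the disinterested directors present (15 − 3 = 12). 3/5 of 12 = 7.20, rounded up to 8, so 8 affirmative votes are needed; 8 voted in favor. Satisfied.

Valid — all requirements satisfied.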